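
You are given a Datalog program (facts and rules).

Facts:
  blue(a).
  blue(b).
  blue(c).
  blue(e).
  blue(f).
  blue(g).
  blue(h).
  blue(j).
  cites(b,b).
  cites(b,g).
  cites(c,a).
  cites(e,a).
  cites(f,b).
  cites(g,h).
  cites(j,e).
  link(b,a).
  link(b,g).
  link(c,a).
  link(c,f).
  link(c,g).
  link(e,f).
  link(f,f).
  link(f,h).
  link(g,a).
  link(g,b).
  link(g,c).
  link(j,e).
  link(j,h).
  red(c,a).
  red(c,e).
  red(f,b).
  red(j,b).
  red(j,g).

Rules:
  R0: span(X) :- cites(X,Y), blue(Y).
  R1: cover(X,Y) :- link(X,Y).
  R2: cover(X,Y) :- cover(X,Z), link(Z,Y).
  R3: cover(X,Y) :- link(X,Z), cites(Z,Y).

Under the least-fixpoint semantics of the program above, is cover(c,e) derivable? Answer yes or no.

round 1: derive cover(b,a) via R1 from link(b,a)
round 1: derive cover(b,g) via R1 from link(b,g)
round 1: derive cover(c,a) via R1 from link(c,a)
round 1: derive cover(c,f) via R1 from link(c,f)
round 1: derive cover(c,g) via R1 from link(c,g)
round 1: derive cover(e,f) via R1 from link(e,f)
round 1: derive cover(f,f) via R1 from link(f,f)
round 1: derive cover(f,h) via R1 from link(f,h)
round 1: derive cover(g,a) via R1 from link(g,a)
round 1: derive cover(g,b) via R1 from link(g,b)
round 1: derive cover(g,c) via R1 from link(g,c)
round 1: derive cover(j,e) via R1 from link(j,e)
round 1: derive cover(j,h) via R1 from link(j,h)
round 1: derive cover(b,h) via R3 from link(b,g), cites(g,h)
round 1: derive cover(c,b) via R3 from link(c,f), cites(f,b)
round 1: derive cover(c,h) via R3 from link(c,g), cites(g,h)
round 1: derive cover(e,b) via R3 from link(e,f), cites(f,b)
round 1: derive cover(f,b) via R3 from link(f,f), cites(f,b)
round 1: derive cover(g,g) via R3 from link(g,b), cites(b,g)
round 1: derive cover(j,a) via R3 from link(j,e), cites(e,a)
round 2: derive cover(b,b) via R2 from cover(b,g), link(g,b)
round 2: derive cover(b,c) via R2 from cover(b,g), link(g,c)
round 2: derive cover(c,c) via R2 from cover(c,g), link(g,c)
round 2: derive cover(e,a) via R2 from cover(e,b), link(b,a)
round 2: derive cover(e,g) via R2 from cover(e,b), link(b,g)
round 2: derive cover(e,h) via R2 from cover(e,f), link(f,h)
round 2: derive cover(f,a) via R2 from cover(f,b), link(b,a)
round 2: derive cover(f,g) via R2 from cover(f,b), link(b,g)
round 2: derive cover(g,f) via R2 from cover(g,c), link(c,f)
round 2: derive cover(j,f) via R2 from cover(j,e), link(e,f)
round 3: derive cover(b,f) via R2 from cover(b,c), link(c,f)
round 3: derive cover(e,c) via R2 from cover(e,g), link(g,c)
round 3: derive cover(f,c) via R2 from cover(f,g), link(g,c)
round 3: derive cover(g,h) via R2 from cover(g,f), link(f,h)

no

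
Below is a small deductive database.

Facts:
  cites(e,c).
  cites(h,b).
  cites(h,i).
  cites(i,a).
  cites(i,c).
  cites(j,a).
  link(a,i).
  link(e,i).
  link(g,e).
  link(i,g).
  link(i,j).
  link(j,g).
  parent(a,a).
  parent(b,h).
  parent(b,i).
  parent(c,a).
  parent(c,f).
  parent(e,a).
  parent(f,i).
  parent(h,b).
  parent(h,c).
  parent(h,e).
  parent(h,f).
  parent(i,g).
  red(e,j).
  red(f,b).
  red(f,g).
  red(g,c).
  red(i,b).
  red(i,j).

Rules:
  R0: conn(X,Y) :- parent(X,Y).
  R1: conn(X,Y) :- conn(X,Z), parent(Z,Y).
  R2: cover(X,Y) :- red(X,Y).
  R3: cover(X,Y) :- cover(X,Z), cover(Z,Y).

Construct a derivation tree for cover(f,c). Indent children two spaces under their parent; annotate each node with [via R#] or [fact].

cover(f,c)  [via R3]
  cover(f,g)  [via R2]
    red(f,g)  [fact]
  cover(g,c)  [via R2]
    red(g,c)  [fact]

round 1: derive cover(e,j) via R2 from red(e,j)
round 1: derive cover(f,b) via R2 from red(f,b)
round 1: derive cover(f,g) via R2 from red(f,g)
round 1: derive cover(g,c) via R2 from red(g,c)
round 1: derive cover(i,b) via R2 from red(i,b)
round 1: derive cover(i,j) via R2 from red(i,j)
round 2: derive cover(f,c) via R3 from cover(f,g), cover(g,c)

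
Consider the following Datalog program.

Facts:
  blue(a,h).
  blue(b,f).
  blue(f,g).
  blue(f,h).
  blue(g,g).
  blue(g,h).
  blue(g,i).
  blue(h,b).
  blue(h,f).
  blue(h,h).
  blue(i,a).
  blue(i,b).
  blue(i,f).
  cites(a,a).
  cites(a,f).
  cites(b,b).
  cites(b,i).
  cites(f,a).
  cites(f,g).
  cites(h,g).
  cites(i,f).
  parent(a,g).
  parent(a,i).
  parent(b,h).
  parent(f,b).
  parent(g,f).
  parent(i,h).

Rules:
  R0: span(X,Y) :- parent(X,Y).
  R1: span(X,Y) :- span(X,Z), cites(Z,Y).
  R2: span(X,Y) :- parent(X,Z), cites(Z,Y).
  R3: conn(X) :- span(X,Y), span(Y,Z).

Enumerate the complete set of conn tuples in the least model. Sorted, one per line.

conn(a)
conn(b)
conn(f)
conn(g)
conn(i)

round 1: derive span(a,g) via R0 from parent(a,g)
round 1: derive span(a,i) via R0 from parent(a,i)
round 1: derive span(b,h) via R0 from parent(b,h)
round 1: derive span(f,b) via R0 from parent(f,b)
round 1: derive span(g,f) via R0 from parent(g,f)
round 1: derive span(i,h) via R0 from parent(i,h)
round 1: derive span(a,f) via R2 from parent(a,i), cites(i,f)
round 1: derive span(b,g) via R2 from parent(b,h), cites(h,g)
round 1: derive span(f,i) via R2 from parent(f,b), cites(b,i)
round 1: derive span(g,a) via R2 from parent(g,f), cites(f,a)
round 1: derive span(g,g) via R2 from parent(g,f), cites(f,g)
round 1: derive span(i,g) via R2 from parent(i,h), cites(h,g)
round 2: derive span(a,a) via R1 from span(a,f), cites(f,a)
round 2: derive span(f,f) via R1 from span(f,i), cites(i,f)
round 2: derive conn(a) via R3 from span(a,f), span(f,b)
round 2: derive conn(b) via R3 from span(b,g), span(g,a)
round 2: derive conn(f) via R3 from span(f,b), span(b,g)
round 2: derive conn(g) via R3 from span(g,a), span(a,f)
round 2: derive conn(i) via R3 from span(i,g), span(g,a)
round 3: derive span(f,a) via R1 from span(f,f), cites(f,a)
round 3: derive span(f,g) via R1 from span(f,f), cites(f,g)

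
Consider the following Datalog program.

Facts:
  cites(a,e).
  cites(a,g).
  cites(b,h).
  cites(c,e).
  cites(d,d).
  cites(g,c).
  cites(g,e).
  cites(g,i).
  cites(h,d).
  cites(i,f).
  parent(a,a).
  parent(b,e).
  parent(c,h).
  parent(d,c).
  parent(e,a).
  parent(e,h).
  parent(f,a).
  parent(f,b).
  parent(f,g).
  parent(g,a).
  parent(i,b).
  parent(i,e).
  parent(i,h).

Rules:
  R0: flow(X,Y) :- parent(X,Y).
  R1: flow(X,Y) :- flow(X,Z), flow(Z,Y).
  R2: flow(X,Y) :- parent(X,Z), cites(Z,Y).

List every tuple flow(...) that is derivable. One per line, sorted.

flow(a,a)
flow(a,c)
flow(a,d)
flow(a,e)
flow(a,g)
flow(a,h)
flow(b,a)
flow(b,c)
flow(b,d)
flow(b,e)
flow(b,g)
flow(b,h)
flow(c,a)
flow(c,c)
flow(c,d)
flow(c,e)
flow(c,g)
flow(c,h)
flow(d,a)
flow(d,c)
flow(d,d)
flow(d,e)
flow(d,g)
flow(d,h)
flow(e,a)
flow(e,c)
flow(e,d)
flow(e,e)
flow(e,g)
flow(e,h)
flow(f,a)
flow(f,b)
flow(f,c)
flow(f,d)
flow(f,e)
flow(f,g)
flow(f,h)
flow(f,i)
flow(g,a)
flow(g,c)
flow(g,d)
flow(g,e)
flow(g,g)
flow(g,h)
flow(i,a)
flow(i,b)
flow(i,c)
flow(i,d)
flow(i,e)
flow(i,g)
flow(i,h)

round 1: derive flow(a,a) via R0 from parent(a,a)
round 1: derive flow(b,e) via R0 from parent(b,e)
round 1: derive flow(c,h) via R0 from parent(c,h)
round 1: derive flow(d,c) via R0 from parent(d,c)
round 1: derive flow(e,a) via R0 from parent(e,a)
round 1: derive flow(e,h) via R0 from parent(e,h)
round 1: derive flow(f,a) via R0 from parent(f,a)
round 1: derive flow(f,b) via R0 from parent(f,b)
round 1: derive flow(f,g) via R0 from parent(f,g)
round 1: derive flow(g,a) via R0 from parent(g,a)
round 1: derive flow(i,b) via R0 from parent(i,b)
round 1: derive flow(i,e) via R0 from parent(i,e)
round 1: derive flow(i,h) via R0 from parent(i,h)
round 1: derive flow(a,e) via R2 from parent(a,a), cites(a,e)
round 1: derive flow(a,g) via R2 from parent(a,a), cites(a,g)
round 1: derive flow(c,d) via R2 from parent(c,h), cites(h,d)
round 1: derive flow(d,e) via R2 from parent(d,c), cites(c,e)
round 1: derive flow(e,d) via R2 from parent(e,h), cites(h,d)
round 1: derive flow(e,e) via R2 from parent(e,a), cites(a,e)
round 1: derive flow(e,g) via R2 from parent(e,a), cites(a,g)
round 1: derive flow(f,c) via R2 from parent(f,g), cites(g,c)
round 1: derive flow(f,e) via R2 from parent(f,a), cites(a,e)
round 1: derive flow(f,h) via R2 from parent(f,b), cites(b,h)
round 1: derive flow(f,i) via R2 from parent(f,g), cites(g,i)
round 1: derive flow(g,e) via R2 from parent(g,a), cites(a,e)
round 1: derive flow(g,g) via R2 from parent(g,a), cites(a,g)
round 1: derive flow(i,d) via R2 from parent(i,h), cites(h,d)
round 2: derive flow(a,d) via R1 from flow(a,e), flow(e,d)
round 2: derive flow(a,h) via R1 from flow(a,e), flow(e,h)
round 2: derive flow(b,a) via R1 from flow(b,e), flow(e,a)
round 2: derive flow(b,d) via R1 from flow(b,e), flow(e,d)
round 2: derive flow(b,g) via R1 from flow(b,e), flow(e,g)
round 2: derive flow(b,h) via R1 from flow(b,e), flow(e,h)
round 2: derive flow(c,c) via R1 from flow(c,d), flow(d,c)
round 2: derive flow(c,e) via R1 from flow(c,d), flow(d,e)
round 2: derive flow(d,a) via R1 from flow(d,e), flow(e,a)
round 2: derive flow(d,d) via R1 from flow(d,c), flow(c,d)
round 2: derive flow(d,g) via R1 from flow(d,e), flow(e,g)
round 2: derive flow(d,h) via R1 from flow(d,c), flow(c,h)
round 2: derive flow(e,c) via R1 from flow(e,d), flow(d,c)
round 2: derive flow(f,d) via R1 from flow(f,c), flow(c,d)
round 2: derive flow(g,d) via R1 from flow(g,e), flow(e,d)
round 2: derive flow(g,h) via R1 from flow(g,e), flow(e,h)
round 2: derive flow(i,a) via R1 from flow(i,e), flow(e,a)
round 2: derive flow(i,c) via R1 from flow(i,d), flow(d,c)
round 2: derive flow(i,g) via R1 from flow(i,e), flow(e,g)
round 3: derive flow(a,c) via R1 from flow(a,d), flow(d,c)
round 3: derive flow(b,c) via R1 from flow(b,d), flow(d,c)
round 3: derive flow(c,a) via R1 from flow(c,d), flow(d,a)
round 3: derive flow(c,g) via R1 from flow(c,d), flow(d,g)
round 3: derive flow(g,c) via R1 from flow(g,d), flow(d,c)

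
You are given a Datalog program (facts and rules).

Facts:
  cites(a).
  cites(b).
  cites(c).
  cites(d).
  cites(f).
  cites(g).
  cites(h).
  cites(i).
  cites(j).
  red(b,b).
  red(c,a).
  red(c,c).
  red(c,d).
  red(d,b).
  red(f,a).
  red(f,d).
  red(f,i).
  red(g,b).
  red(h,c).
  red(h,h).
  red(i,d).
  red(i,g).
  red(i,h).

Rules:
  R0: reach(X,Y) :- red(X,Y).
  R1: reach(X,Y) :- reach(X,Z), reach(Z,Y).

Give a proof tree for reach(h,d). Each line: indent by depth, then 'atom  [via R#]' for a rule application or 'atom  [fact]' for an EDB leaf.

round 1: derive reach(b,b) via R0 from red(b,b)
round 1: derive reach(c,a) via R0 from red(c,a)
round 1: derive reach(c,c) via R0 from red(c,c)
round 1: derive reach(c,d) via R0 from red(c,d)
round 1: derive reach(d,b) via R0 from red(d,b)
round 1: derive reach(f,a) via R0 from red(f,a)
round 1: derive reach(f,d) via R0 from red(f,d)
round 1: derive reach(f,i) via R0 from red(f,i)
round 1: derive reach(g,b) via R0 from red(g,b)
round 1: derive reach(h,c) via R0 from red(h,c)
round 1: derive reach(h,h) via R0 from red(h,h)
round 1: derive reach(i,d) via R0 from red(i,d)
round 1: derive reach(i,g) via R0 from red(i,g)
round 1: derive reach(i,h) via R0 from red(i,h)
round 2: derive reach(c,b) via R1 from reach(c,d), reach(d,b)
round 2: derive reach(f,b) via R1 from reach(f,d), reach(d,b)
round 2: derive reach(f,g) via R1 from reach(f,i), reach(i,g)
round 2: derive reach(f,h) via R1 from reach(f,i), reach(i,h)
round 2: derive reach(h,a) via R1 from reach(h,c), reach(c,a)
round 2: derive reach(h,d) via R1 from reach(h,c), reach(c,d)
round 2: derive reach(i,b) via R1 from reach(i,d), reach(d,b)
round 2: derive reach(i,c) via R1 from reach(i,h), reach(h,c)
round 3: derive reach(f,c) via R1 from reach(f,h), reach(h,c)
round 3: derive reach(h,b) via R1 from reach(h,c), reach(c,b)
round 3: derive reach(i,a) via R1 from reach(i,c), reach(c,a)

reach(h,d)  [via R1]
  reach(h,c)  [via R0]
    red(h,c)  [fact]
  reach(c,d)  [via R0]
    red(c,d)  [fact]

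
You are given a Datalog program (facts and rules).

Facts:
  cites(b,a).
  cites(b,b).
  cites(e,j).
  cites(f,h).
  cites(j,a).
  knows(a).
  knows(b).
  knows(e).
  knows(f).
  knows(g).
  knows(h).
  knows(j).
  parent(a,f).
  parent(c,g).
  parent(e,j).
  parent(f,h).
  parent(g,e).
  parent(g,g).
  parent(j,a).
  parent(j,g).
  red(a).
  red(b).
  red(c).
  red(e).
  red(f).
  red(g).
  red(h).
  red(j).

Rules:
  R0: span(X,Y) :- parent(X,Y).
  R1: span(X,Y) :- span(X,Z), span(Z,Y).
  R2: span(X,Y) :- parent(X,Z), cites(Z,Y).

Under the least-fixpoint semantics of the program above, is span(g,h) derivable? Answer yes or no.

round 1: derive span(a,f) via R0 from parent(a,f)
round 1: derive span(c,g) via R0 from parent(c,g)
round 1: derive span(e,j) via R0 from parent(e,j)
round 1: derive span(f,h) via R0 from parent(f,h)
round 1: derive span(g,e) via R0 from parent(g,e)
round 1: derive span(g,g) via R0 from parent(g,g)
round 1: derive span(j,a) via R0 from parent(j,a)
round 1: derive span(j,g) via R0 from parent(j,g)
round 1: derive span(a,h) via R2 from parent(a,f), cites(f,h)
round 1: derive span(e,a) via R2 from parent(e,j), cites(j,a)
round 1: derive span(g,j) via R2 from parent(g,e), cites(e,j)
round 2: derive span(c,e) via R1 from span(c,g), span(g,e)
round 2: derive span(c,j) via R1 from span(c,g), span(g,j)
round 2: derive span(e,f) via R1 from span(e,a), span(a,f)
round 2: derive span(e,g) via R1 from span(e,j), span(j,g)
round 2: derive span(e,h) via R1 from span(e,a), span(a,h)
round 2: derive span(g,a) via R1 from span(g,e), span(e,a)
round 2: derive span(j,e) via R1 from span(j,g), span(g,e)
round 2: derive span(j,f) via R1 from span(j,a), span(a,f)
round 2: derive span(j,h) via R1 from span(j,a), span(a,h)
round 2: derive span(j,j) via R1 from span(j,g), span(g,j)
round 3: derive span(c,a) via R1 from span(c,e), span(e,a)
round 3: derive span(c,f) via R1 from span(c,e), span(e,f)
round 3: derive span(c,h) via R1 from span(c,e), span(e,h)
round 3: derive span(e,e) via R1 from span(e,g), span(g,e)
round 3: derive span(g,f) via R1 from span(g,a), span(a,f)
round 3: derive span(g,h) via R1 from span(g,a), span(a,h)

yes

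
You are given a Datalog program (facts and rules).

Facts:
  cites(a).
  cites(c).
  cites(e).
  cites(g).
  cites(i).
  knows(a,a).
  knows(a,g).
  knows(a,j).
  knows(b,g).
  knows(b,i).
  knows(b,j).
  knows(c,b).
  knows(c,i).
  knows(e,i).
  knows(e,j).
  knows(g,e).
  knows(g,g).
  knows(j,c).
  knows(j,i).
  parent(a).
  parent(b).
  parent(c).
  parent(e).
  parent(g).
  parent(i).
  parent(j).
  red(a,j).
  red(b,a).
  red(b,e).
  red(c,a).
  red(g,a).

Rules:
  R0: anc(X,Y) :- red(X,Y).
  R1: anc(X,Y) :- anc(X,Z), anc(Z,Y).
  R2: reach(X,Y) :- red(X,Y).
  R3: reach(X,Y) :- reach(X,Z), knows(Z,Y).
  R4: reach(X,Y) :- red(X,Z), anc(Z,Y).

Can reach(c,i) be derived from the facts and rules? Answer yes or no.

yes

round 1: derive anc(a,j) via R0 from red(a,j)
round 1: derive anc(b,a) via R0 from red(b,a)
round 1: derive anc(b,e) via R0 from red(b,e)
round 1: derive anc(c,a) via R0 from red(c,a)
round 1: derive anc(g,a) via R0 from red(g,a)
round 1: derive reach(a,j) via R2 from red(a,j)
round 1: derive reach(b,a) via R2 from red(b,a)
round 1: derive reach(b,e) via R2 from red(b,e)
round 1: derive reach(c,a) via R2 from red(c,a)
round 1: derive reach(g,a) via R2 from red(g,a)
round 2: derive anc(b,j) via R1 from anc(b,a), anc(a,j)
round 2: derive anc(c,j) via R1 from anc(c,a), anc(a,j)
round 2: derive anc(g,j) via R1 from anc(g,a), anc(a,j)
round 2: derive reach(a,c) via R3 from reach(a,j), knows(j,c)
round 2: derive reach(a,i) via R3 from reach(a,j), knows(j,i)
round 2: derive reach(b,g) via R3 from reach(b,a), knows(a,g)
round 2: derive reach(b,i) via R3 from reach(b,e), knows(e,i)
round 2: derive reach(b,j) via R3 from reach(b,a), knows(a,j)
round 2: derive reach(c,g) via R3 from reach(c,a), knows(a,g)
round 2: derive reach(c,j) via R3 from reach(c,a), knows(a,j)
round 2: derive reach(g,g) via R3 from reach(g,a), knows(a,g)
round 2: derive reach(g,j) via R3 from reach(g,a), knows(a,j)
round 3: derive reach(a,b) via R3 from reach(a,c), knows(c,b)
round 3: derive reach(b,c) via R3 from reach(b,j), knows(j,c)
round 3: derive reach(c,c) via R3 from reach(c,j), knows(j,c)
round 3: derive reach(c,e) via R3 from reach(c,g), knows(g,e)
round 3: derive reach(c,i) via R3 from reach(c,j), knows(j,i)
round 3: derive reach(g,c) via R3 from reach(g,j), knows(j,c)
round 3: derive reach(g,e) via R3 from reach(g,g), knows(g,e)
round 3: derive reach(g,i) via R3 from reach(g,j), knows(j,i)
round 4: derive reach(a,g) via R3 from reach(a,b), knows(b,g)
round 4: derive reach(b,b) via R3 from reach(b,c), knows(c,b)
round 4: derive reach(c,b) via R3 from reach(c,c), knows(c,b)
round 4: derive reach(g,b) via R3 from reach(g,c), knows(c,b)
round 5: derive reach(a,e) via R3 from reach(a,g), knows(g,e)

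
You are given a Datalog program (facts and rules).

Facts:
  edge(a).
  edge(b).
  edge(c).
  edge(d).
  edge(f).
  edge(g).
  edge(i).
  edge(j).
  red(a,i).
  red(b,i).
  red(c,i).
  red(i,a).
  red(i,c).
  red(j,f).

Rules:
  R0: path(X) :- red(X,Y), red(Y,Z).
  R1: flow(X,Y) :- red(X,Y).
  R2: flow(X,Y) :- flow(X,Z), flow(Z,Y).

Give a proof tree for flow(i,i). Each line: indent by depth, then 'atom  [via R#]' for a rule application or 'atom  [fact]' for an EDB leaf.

flow(i,i)  [via R2]
  flow(i,a)  [via R1]
    red(i,a)  [fact]
  flow(a,i)  [via R1]
    red(a,i)  [fact]

round 1: derive flow(a,i) via R1 from red(a,i)
round 1: derive flow(b,i) via R1 from red(b,i)
round 1: derive flow(c,i) via R1 from red(c,i)
round 1: derive flow(i,a) via R1 from red(i,a)
round 1: derive flow(i,c) via R1 from red(i,c)
round 1: derive flow(j,f) via R1 from red(j,f)
round 2: derive flow(a,a) via R2 from flow(a,i), flow(i,a)
round 2: derive flow(a,c) via R2 from flow(a,i), flow(i,c)
round 2: derive flow(b,a) via R2 from flow(b,i), flow(i,a)
round 2: derive flow(b,c) via R2 from flow(b,i), flow(i,c)
round 2: derive flow(c,a) via R2 from flow(c,i), flow(i,a)
round 2: derive flow(c,c) via R2 from flow(c,i), flow(i,c)
round 2: derive flow(i,i) via R2 from flow(i,a), flow(a,i)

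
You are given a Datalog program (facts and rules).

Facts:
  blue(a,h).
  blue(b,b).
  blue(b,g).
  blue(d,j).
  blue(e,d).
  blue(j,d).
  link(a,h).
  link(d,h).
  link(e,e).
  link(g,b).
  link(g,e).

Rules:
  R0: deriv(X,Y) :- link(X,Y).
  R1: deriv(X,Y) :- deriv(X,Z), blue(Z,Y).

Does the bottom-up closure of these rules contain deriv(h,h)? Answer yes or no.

round 1: derive deriv(a,h) via R0 from link(a,h)
round 1: derive deriv(d,h) via R0 from link(d,h)
round 1: derive deriv(e,e) via R0 from link(e,e)
round 1: derive deriv(g,b) via R0 from link(g,b)
round 1: derive deriv(g,e) via R0 from link(g,e)
round 2: derive deriv(e,d) via R1 from deriv(e,e), blue(e,d)
round 2: derive deriv(g,d) via R1 from deriv(g,e), blue(e,d)
round 2: derive deriv(g,g) via R1 from deriv(g,b), blue(b,g)
round 3: derive deriv(e,j) via R1 from deriv(e,d), blue(d,j)
round 3: derive deriv(g,j) via R1 from deriv(g,d), blue(d,j)

no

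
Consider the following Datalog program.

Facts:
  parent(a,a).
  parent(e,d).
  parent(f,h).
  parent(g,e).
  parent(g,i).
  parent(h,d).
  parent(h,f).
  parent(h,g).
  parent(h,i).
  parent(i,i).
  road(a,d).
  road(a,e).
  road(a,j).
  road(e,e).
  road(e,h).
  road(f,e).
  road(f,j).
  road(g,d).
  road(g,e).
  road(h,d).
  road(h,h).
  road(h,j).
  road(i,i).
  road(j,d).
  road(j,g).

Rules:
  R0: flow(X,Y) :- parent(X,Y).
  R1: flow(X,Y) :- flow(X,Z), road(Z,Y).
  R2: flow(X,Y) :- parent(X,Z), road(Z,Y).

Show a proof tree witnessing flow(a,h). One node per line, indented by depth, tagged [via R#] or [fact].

round 1: derive flow(a,a) via R0 from parent(a,a)
round 1: derive flow(e,d) via R0 from parent(e,d)
round 1: derive flow(f,h) via R0 from parent(f,h)
round 1: derive flow(g,e) via R0 from parent(g,e)
round 1: derive flow(g,i) via R0 from parent(g,i)
round 1: derive flow(h,d) via R0 from parent(h,d)
round 1: derive flow(h,f) via R0 from parent(h,f)
round 1: derive flow(h,g) via R0 from parent(h,g)
round 1: derive flow(h,i) via R0 from parent(h,i)
round 1: derive flow(i,i) via R0 from parent(i,i)
round 1: derive flow(a,d) via R2 from parent(a,a), road(a,d)
round 1: derive flow(a,e) via R2 from parent(a,a), road(a,e)
round 1: derive flow(a,j) via R2 from parent(a,a), road(a,j)
round 1: derive flow(f,d) via R2 from parent(f,h), road(h,d)
round 1: derive flow(f,j) via R2 from parent(f,h), road(h,j)
round 1: derive flow(g,h) via R2 from parent(g,e), road(e,h)
round 1: derive flow(h,e) via R2 from parent(h,f), road(f,e)
round 1: derive flow(h,j) via R2 from parent(h,f), road(f,j)
round 2: derive flow(a,g) via R1 from flow(a,j), road(j,g)
round 2: derive flow(a,h) via R1 from flow(a,e), road(e,h)
round 2: derive flow(f,g) via R1 from flow(f,j), road(j,g)
round 2: derive flow(g,d) via R1 from flow(g,h), road(h,d)
round 2: derive flow(g,j) via R1 from flow(g,h), road(h,j)
round 2: derive flow(h,h) via R1 from flow(h,e), road(e,h)
round 3: derive flow(f,e) via R1 from flow(f,g), road(g,e)
round 3: derive flow(g,g) via R1 from flow(g,j), road(j,g)

flow(a,h)  [via R1]
  flow(a,e)  [via R2]
    parent(a,a)  [fact]
    road(a,e)  [fact]
  road(e,h)  [fact]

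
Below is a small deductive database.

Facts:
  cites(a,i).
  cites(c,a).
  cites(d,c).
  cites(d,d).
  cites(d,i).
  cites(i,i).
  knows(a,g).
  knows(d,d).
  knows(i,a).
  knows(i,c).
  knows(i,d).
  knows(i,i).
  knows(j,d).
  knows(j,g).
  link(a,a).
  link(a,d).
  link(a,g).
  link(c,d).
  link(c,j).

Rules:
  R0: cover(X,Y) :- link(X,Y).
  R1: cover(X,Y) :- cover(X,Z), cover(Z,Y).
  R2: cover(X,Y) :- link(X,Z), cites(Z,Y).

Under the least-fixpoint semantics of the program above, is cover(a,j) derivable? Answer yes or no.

round 1: derive cover(a,a) via R0 from link(a,a)
round 1: derive cover(a,d) via R0 from link(a,d)
round 1: derive cover(a,g) via R0 from link(a,g)
round 1: derive cover(c,d) via R0 from link(c,d)
round 1: derive cover(c,j) via R0 from link(c,j)
round 1: derive cover(a,c) via R2 from link(a,d), cites(d,c)
round 1: derive cover(a,i) via R2 from link(a,a), cites(a,i)
round 1: derive cover(c,c) via R2 from link(c,d), cites(d,c)
round 1: derive cover(c,i) via R2 from link(c,d), cites(d,i)
round 2: derive cover(a,j) via R1 from cover(a,c), cover(c,j)

yes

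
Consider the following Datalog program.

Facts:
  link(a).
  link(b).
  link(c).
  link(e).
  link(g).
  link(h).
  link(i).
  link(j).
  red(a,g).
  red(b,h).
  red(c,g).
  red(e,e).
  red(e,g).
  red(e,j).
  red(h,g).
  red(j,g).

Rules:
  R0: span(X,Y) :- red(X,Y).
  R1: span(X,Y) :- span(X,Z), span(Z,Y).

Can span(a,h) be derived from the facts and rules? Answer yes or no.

no

round 1: derive span(a,g) via R0 from red(a,g)
round 1: derive span(b,h) via R0 from red(b,h)
round 1: derive span(c,g) via R0 from red(c,g)
round 1: derive span(e,e) via R0 from red(e,e)
round 1: derive span(e,g) via R0 from red(e,g)
round 1: derive span(e,j) via R0 from red(e,j)
round 1: derive span(h,g) via R0 from red(h,g)
round 1: derive span(j,g) via R0 from red(j,g)
round 2: derive span(b,g) via R1 from span(b,h), span(h,g)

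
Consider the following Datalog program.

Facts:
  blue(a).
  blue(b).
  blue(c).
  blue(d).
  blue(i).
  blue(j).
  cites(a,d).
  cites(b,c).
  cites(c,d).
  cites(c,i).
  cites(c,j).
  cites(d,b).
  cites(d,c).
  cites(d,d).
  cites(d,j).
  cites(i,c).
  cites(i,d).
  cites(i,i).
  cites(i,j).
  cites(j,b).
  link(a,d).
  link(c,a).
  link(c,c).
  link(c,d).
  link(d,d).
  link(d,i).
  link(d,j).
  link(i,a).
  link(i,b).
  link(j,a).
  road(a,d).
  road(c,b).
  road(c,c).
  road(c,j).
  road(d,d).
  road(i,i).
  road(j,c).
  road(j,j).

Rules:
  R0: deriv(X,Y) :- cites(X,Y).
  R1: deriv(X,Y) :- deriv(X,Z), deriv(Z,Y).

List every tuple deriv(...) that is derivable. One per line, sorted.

deriv(a,b)
deriv(a,c)
deriv(a,d)
deriv(a,i)
deriv(a,j)
deriv(b,b)
deriv(b,c)
deriv(b,d)
deriv(b,i)
deriv(b,j)
deriv(c,b)
deriv(c,c)
deriv(c,d)
deriv(c,i)
deriv(c,j)
deriv(d,b)
deriv(d,c)
deriv(d,d)
deriv(d,i)
deriv(d,j)
deriv(i,b)
deriv(i,c)
deriv(i,d)
deriv(i,i)
deriv(i,j)
deriv(j,b)
deriv(j,c)
deriv(j,d)
deriv(j,i)
deriv(j,j)

round 1: derive deriv(a,d) via R0 from cites(a,d)
round 1: derive deriv(b,c) via R0 from cites(b,c)
round 1: derive deriv(c,d) via R0 from cites(c,d)
round 1: derive deriv(c,i) via R0 from cites(c,i)
round 1: derive deriv(c,j) via R0 from cites(c,j)
round 1: derive deriv(d,b) via R0 from cites(d,b)
round 1: derive deriv(d,c) via R0 from cites(d,c)
round 1: derive deriv(d,d) via R0 from cites(d,d)
round 1: derive deriv(d,j) via R0 from cites(d,j)
round 1: derive deriv(i,c) via R0 from cites(i,c)
round 1: derive deriv(i,d) via R0 from cites(i,d)
round 1: derive deriv(i,i) via R0 from cites(i,i)
round 1: derive deriv(i,j) via R0 from cites(i,j)
round 1: derive deriv(j,b) via R0 from cites(j,b)
round 2: derive deriv(a,b) via R1 from deriv(a,d), deriv(d,b)
round 2: derive deriv(a,c) via R1 from deriv(a,d), deriv(d,c)
round 2: derive deriv(a,j) via R1 from deriv(a,d), deriv(d,j)
round 2: derive deriv(b,d) via R1 from deriv(b,c), deriv(c,d)
round 2: derive deriv(b,i) via R1 from deriv(b,c), deriv(c,i)
round 2: derive deriv(b,j) via R1 from deriv(b,c), deriv(c,j)
round 2: derive deriv(c,b) via R1 from deriv(c,d), deriv(d,b)
round 2: derive deriv(c,c) via R1 from deriv(c,d), deriv(d,c)
round 2: derive deriv(d,i) via R1 from deriv(d,c), deriv(c,i)
round 2: derive deriv(i,b) via R1 from deriv(i,d), deriv(d,b)
round 2: derive deriv(j,c) via R1 from deriv(j,b), deriv(b,c)
round 3: derive deriv(a,i) via R1 from deriv(a,b), deriv(b,i)
round 3: derive deriv(b,b) via R1 from deriv(b,c), deriv(c,b)
round 3: derive deriv(j,d) via R1 from deriv(j,b), deriv(b,d)
round 3: derive deriv(j,i) via R1 from deriv(j,b), deriv(b,i)
round 3: derive deriv(j,j) via R1 from deriv(j,b), deriv(b,j)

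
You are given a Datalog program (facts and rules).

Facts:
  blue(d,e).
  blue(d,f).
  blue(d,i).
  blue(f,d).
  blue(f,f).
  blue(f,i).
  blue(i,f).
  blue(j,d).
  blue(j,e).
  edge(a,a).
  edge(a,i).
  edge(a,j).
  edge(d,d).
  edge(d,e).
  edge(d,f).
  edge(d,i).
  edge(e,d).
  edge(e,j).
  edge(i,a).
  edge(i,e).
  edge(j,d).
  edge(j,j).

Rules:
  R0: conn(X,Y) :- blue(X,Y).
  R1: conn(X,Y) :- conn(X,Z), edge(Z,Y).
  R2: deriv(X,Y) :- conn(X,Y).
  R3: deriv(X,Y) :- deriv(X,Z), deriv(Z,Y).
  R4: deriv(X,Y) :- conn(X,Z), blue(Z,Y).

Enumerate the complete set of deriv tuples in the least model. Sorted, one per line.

round 1: derive conn(d,e) via R0 from blue(d,e)
round 1: derive conn(d,f) via R0 from blue(d,f)
round 1: derive conn(d,i) via R0 from blue(d,i)
round 1: derive conn(f,d) via R0 from blue(f,d)
round 1: derive conn(f,f) via R0 from blue(f,f)
round 1: derive conn(f,i) via R0 from blue(f,i)
round 1: derive conn(i,f) via R0 from blue(i,f)
round 1: derive conn(j,d) via R0 from blue(j,d)
round 1: derive conn(j,e) via R0 from blue(j,e)
round 2: derive conn(d,a) via R1 from conn(d,i), edge(i,a)
round 2: derive conn(d,d) via R1 from conn(d,e), edge(e,d)
round 2: derive conn(d,j) via R1 from conn(d,e), edge(e,j)
round 2: derive conn(f,a) via R1 from conn(f,i), edge(i,a)
round 2: derive conn(f,e) via R1 from conn(f,d), edge(d,e)
round 2: derive conn(j,f) via R1 from conn(j,d), edge(d,f)
round 2: derive conn(j,i) via R1 from conn(j,d), edge(d,i)
round 2: derive conn(j,j) via R1 from conn(j,e), edge(e,j)
round 2: derive deriv(d,e) via R2 from conn(d,e)
round 2: derive deriv(d,f) via R2 from conn(d,f)
round 2: derive deriv(d,i) via R2 from conn(d,i)
round 2: derive deriv(f,d) via R2 from conn(f,d)
round 2: derive deriv(f,f) via R2 from conn(f,f)
round 2: derive deriv(f,i) via R2 from conn(f,i)
round 2: derive deriv(i,f) via R2 from conn(i,f)
round 2: derive deriv(j,d) via R2 from conn(j,d)
round 2: derive deriv(j,e) via R2 from conn(j,e)
round 2: derive deriv(d,d) via R4 from conn(d,f), blue(f,d)
round 2: derive deriv(f,e) via R4 from conn(f,d), blue(d,e)
round 2: derive deriv(i,d) via R4 from conn(i,f), blue(f,d)
round 2: derive deriv(i,i) via R4 from conn(i,f), blue(f,i)
round 2: derive deriv(j,f) via R4 from conn(j,d), blue(d,f)
round 2: derive deriv(j,i) via R4 from conn(j,d), blue(d,i)
round 3: derive conn(f,j) via R1 from conn(f,a), edge(a,j)
round 3: derive conn(j,a) via R1 from conn(j,i), edge(i,a)
round 3: derive deriv(d,a) via R2 from conn(d,a)
round 3: derive deriv(d,j) via R2 from conn(d,j)
round 3: derive deriv(f,a) via R2 from conn(f,a)
round 3: derive deriv(j,j) via R2 from conn(j,j)
round 3: derive deriv(i,e) via R3 from deriv(i,d), deriv(d,e)
round 4: derive deriv(f,j) via R2 from conn(f,j)
round 4: derive deriv(j,a) via R2 from conn(j,a)
round 4: derive deriv(i,a) via R3 from deriv(i,d), deriv(d,a)
round 4: derive deriv(i,j) via R3 from deriv(i,d), deriv(d,j)

deriv(d,a)
deriv(d,d)
deriv(d,e)
deriv(d,f)
deriv(d,i)
deriv(d,j)
deriv(f,a)
deriv(f,d)
deriv(f,e)
deriv(f,f)
deriv(f,i)
deriv(f,j)
deriv(i,a)
deriv(i,d)
deriv(i,e)
deriv(i,f)
deriv(i,i)
deriv(i,j)
deriv(j,a)
deriv(j,d)
deriv(j,e)
deriv(j,f)
deriv(j,i)
deriv(j,j)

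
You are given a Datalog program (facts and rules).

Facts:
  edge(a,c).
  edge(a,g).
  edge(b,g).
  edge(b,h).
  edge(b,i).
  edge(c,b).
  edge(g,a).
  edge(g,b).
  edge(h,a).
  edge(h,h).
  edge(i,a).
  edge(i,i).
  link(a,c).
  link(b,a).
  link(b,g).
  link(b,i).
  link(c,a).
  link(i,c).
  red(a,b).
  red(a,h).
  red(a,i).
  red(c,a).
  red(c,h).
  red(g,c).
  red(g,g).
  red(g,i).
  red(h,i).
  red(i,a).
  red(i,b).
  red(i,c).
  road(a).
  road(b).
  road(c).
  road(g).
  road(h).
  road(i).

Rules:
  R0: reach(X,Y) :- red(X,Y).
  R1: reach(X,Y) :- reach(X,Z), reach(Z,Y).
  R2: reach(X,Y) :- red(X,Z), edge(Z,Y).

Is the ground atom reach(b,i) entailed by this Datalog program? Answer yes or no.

no

round 1: derive reach(a,b) via R0 from red(a,b)
round 1: derive reach(a,h) via R0 from red(a,h)
round 1: derive reach(a,i) via R0 from red(a,i)
round 1: derive reach(c,a) via R0 from red(c,a)
round 1: derive reach(c,h) via R0 from red(c,h)
round 1: derive reach(g,c) via R0 from red(g,c)
round 1: derive reach(g,g) via R0 from red(g,g)
round 1: derive reach(g,i) via R0 from red(g,i)
round 1: derive reach(h,i) via R0 from red(h,i)
round 1: derive reach(i,a) via R0 from red(i,a)
round 1: derive reach(i,b) via R0 from red(i,b)
round 1: derive reach(i,c) via R0 from red(i,c)
round 1: derive reach(a,a) via R2 from red(a,h), edge(h,a)
round 1: derive reach(a,g) via R2 from red(a,b), edge(b,g)
round 1: derive reach(c,c) via R2 from red(c,a), edge(a,c)
round 1: derive reach(c,g) via R2 from red(c,a), edge(a,g)
round 1: derive reach(g,a) via R2 from red(g,g), edge(g,a)
round 1: derive reach(g,b) via R2 from red(g,c), edge(c,b)
round 1: derive reach(h,a) via R2 from red(h,i), edge(i,a)
round 1: derive reach(i,g) via R2 from red(i,a), edge(a,g)
round 1: derive reach(i,h) via R2 from red(i,b), edge(b,h)
round 1: derive reach(i,i) via R2 from red(i,b), edge(b,i)
round 2: derive reach(a,c) via R1 from reach(a,g), reach(g,c)
round 2: derive reach(c,b) via R1 from reach(c,a), reach(a,b)
round 2: derive reach(c,i) via R1 from reach(c,a), reach(a,i)
round 2: derive reach(g,h) via R1 from reach(g,a), reach(a,h)
round 2: derive reach(h,b) via R1 from reach(h,a), reach(a,b)
round 2: derive reach(h,c) via R1 from reach(h,i), reach(i,c)
round 2: derive reach(h,g) via R1 from reach(h,a), reach(a,g)
round 2: derive reach(h,h) via R1 from reach(h,a), reach(a,h)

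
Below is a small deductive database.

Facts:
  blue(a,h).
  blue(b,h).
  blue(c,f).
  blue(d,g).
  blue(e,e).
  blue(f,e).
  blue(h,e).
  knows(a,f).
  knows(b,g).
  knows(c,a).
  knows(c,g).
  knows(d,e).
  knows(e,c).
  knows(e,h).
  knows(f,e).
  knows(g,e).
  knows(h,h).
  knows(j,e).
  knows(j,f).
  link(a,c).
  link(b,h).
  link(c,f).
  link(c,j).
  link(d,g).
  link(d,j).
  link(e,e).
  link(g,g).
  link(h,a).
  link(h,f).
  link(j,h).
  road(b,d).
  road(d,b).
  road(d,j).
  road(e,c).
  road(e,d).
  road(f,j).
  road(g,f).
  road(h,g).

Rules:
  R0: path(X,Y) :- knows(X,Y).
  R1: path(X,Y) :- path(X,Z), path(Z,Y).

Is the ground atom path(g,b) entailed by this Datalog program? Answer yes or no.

round 1: derive path(a,f) via R0 from knows(a,f)
round 1: derive path(b,g) via R0 from knows(b,g)
round 1: derive path(c,a) via R0 from knows(c,a)
round 1: derive path(c,g) via R0 from knows(c,g)
round 1: derive path(d,e) via R0 from knows(d,e)
round 1: derive path(e,c) via R0 from knows(e,c)
round 1: derive path(e,h) via R0 from knows(e,h)
round 1: derive path(f,e) via R0 from knows(f,e)
round 1: derive path(g,e) via R0 from knows(g,e)
round 1: derive path(h,h) via R0 from knows(h,h)
round 1: derive path(j,e) via R0 from knows(j,e)
round 1: derive path(j,f) via R0 from knows(j,f)
round 2: derive path(a,e) via R1 from path(a,f), path(f,e)
round 2: derive path(b,e) via R1 from path(b,g), path(g,e)
round 2: derive path(c,e) via R1 from path(c,g), path(g,e)
round 2: derive path(c,f) via R1 from path(c,a), path(a,f)
round 2: derive path(d,c) via R1 from path(d,e), path(e,c)
round 2: derive path(d,h) via R1 from path(d,e), path(e,h)
round 2: derive path(e,a) via R1 from path(e,c), path(c,a)
round 2: derive path(e,g) via R1 from path(e,c), path(c,g)
round 2: derive path(f,c) via R1 from path(f,e), path(e,c)
round 2: derive path(f,h) via R1 from path(f,e), path(e,h)
round 2: derive path(g,c) via R1 from path(g,e), path(e,c)
round 2: derive path(g,h) via R1 from path(g,e), path(e,h)
round 2: derive path(j,c) via R1 from path(j,e), path(e,c)
round 2: derive path(j,h) via R1 from path(j,e), path(e,h)
round 3: derive path(a,a) via R1 from path(a,e), path(e,a)
round 3: derive path(a,c) via R1 from path(a,e), path(e,c)
round 3: derive path(a,g) via R1 from path(a,e), path(e,g)
round 3: derive path(a,h) via R1 from path(a,e), path(e,h)
round 3: derive path(b,a) via R1 from path(b,e), path(e,a)
round 3: derive path(b,c) via R1 from path(b,e), path(e,c)
round 3: derive path(b,h) via R1 from path(b,e), path(e,h)
round 3: derive path(c,c) via R1 from path(c,e), path(e,c)
round 3: derive path(c,h) via R1 from path(c,e), path(e,h)
round 3: derive path(d,a) via R1 from path(d,c), path(c,a)
round 3: derive path(d,f) via R1 from path(d,c), path(c,f)
round 3: derive path(d,g) via R1 from path(d,c), path(c,g)
round 3: derive path(e,e) via R1 from path(e,a), path(a,e)
round 3: derive path(e,f) via R1 from path(e,a), path(a,f)
round 3: derive path(f,a) via R1 from path(f,c), path(c,a)
round 3: derive path(f,f) via R1 from path(f,c), path(c,f)
round 3: derive path(f,g) via R1 from path(f,c), path(c,g)
round 3: derive path(g,a) via R1 from path(g,c), path(c,a)
round 3: derive path(g,f) via R1 from path(g,c), path(c,f)
round 3: derive path(g,g) via R1 from path(g,c), path(c,g)
round 3: derive path(j,a) via R1 from path(j,c), path(c,a)
round 3: derive path(j,g) via R1 from path(j,c), path(c,g)
round 4: derive path(b,f) via R1 from path(b,a), path(a,f)

no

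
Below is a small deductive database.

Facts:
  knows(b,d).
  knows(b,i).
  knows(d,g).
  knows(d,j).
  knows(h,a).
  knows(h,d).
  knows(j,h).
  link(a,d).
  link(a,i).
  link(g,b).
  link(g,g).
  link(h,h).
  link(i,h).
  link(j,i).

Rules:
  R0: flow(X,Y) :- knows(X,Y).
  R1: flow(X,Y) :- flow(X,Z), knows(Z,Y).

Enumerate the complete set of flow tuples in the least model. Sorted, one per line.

round 1: derive flow(b,d) via R0 from knows(b,d)
round 1: derive flow(b,i) via R0 from knows(b,i)
round 1: derive flow(d,g) via R0 from knows(d,g)
round 1: derive flow(d,j) via R0 from knows(d,j)
round 1: derive flow(h,a) via R0 from knows(h,a)
round 1: derive flow(h,d) via R0 from knows(h,d)
round 1: derive flow(j,h) via R0 from knows(j,h)
round 2: derive flow(b,g) via R1 from flow(b,d), knows(d,g)
round 2: derive flow(b,j) via R1 from flow(b,d), knows(d,j)
round 2: derive flow(d,h) via R1 from flow(d,j), knows(j,h)
round 2: derive flow(h,g) via R1 from flow(h,d), knows(d,g)
round 2: derive flow(h,j) via R1 from flow(h,d), knows(d,j)
round 2: derive flow(j,a) via R1 from flow(j,h), knows(h,a)
round 2: derive flow(j,d) via R1 from flow(j,h), knows(h,d)
round 3: derive flow(b,h) via R1 from flow(b,j), knows(j,h)
round 3: derive flow(d,a) via R1 from flow(d,h), knows(h,a)
round 3: derive flow(d,d) via R1 from flow(d,h), knows(h,d)
round 3: derive flow(h,h) via R1 from flow(h,j), knows(j,h)
round 3: derive flow(j,g) via R1 from flow(j,d), knows(d,g)
round 3: derive flow(j,j) via R1 from flow(j,d), knows(d,j)
round 4: derive flow(b,a) via R1 from flow(b,h), knows(h,a)

flow(b,a)
flow(b,d)
flow(b,g)
flow(b,h)
flow(b,i)
flow(b,j)
flow(d,a)
flow(d,d)
flow(d,g)
flow(d,h)
flow(d,j)
flow(h,a)
flow(h,d)
flow(h,g)
flow(h,h)
flow(h,j)
flow(j,a)
flow(j,d)
flow(j,g)
flow(j,h)
flow(j,j)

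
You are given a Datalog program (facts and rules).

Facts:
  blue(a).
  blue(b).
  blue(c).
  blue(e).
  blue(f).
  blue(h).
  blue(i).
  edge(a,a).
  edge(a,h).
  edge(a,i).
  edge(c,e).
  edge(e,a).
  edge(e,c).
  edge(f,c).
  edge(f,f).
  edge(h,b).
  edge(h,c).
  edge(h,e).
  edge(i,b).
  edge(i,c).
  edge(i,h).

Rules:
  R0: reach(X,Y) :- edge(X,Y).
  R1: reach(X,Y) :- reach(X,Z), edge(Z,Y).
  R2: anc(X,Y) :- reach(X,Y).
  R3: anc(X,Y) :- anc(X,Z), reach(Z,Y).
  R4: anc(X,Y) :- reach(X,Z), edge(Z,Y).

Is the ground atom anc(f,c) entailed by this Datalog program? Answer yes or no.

yes

round 1: derive reach(a,a) via R0 from edge(a,a)
round 1: derive reach(a,h) via R0 from edge(a,h)
round 1: derive reach(a,i) via R0 from edge(a,i)
round 1: derive reach(c,e) via R0 from edge(c,e)
round 1: derive reach(e,a) via R0 from edge(e,a)
round 1: derive reach(e,c) via R0 from edge(e,c)
round 1: derive reach(f,c) via R0 from edge(f,c)
round 1: derive reach(f,f) via R0 from edge(f,f)
round 1: derive reach(h,b) via R0 from edge(h,b)
round 1: derive reach(h,c) via R0 from edge(h,c)
round 1: derive reach(h,e) via R0 from edge(h,e)
round 1: derive reach(i,b) via R0 from edge(i,b)
round 1: derive reach(i,c) via R0 from edge(i,c)
round 1: derive reach(i,h) via R0 from edge(i,h)
round 2: derive reach(a,b) via R1 from reach(a,h), edge(h,b)
round 2: derive reach(a,c) via R1 from reach(a,h), edge(h,c)
round 2: derive reach(a,e) via R1 from reach(a,h), edge(h,e)
round 2: derive reach(c,a) via R1 from reach(c,e), edge(e,a)
round 2: derive reach(c,c) via R1 from reach(c,e), edge(e,c)
round 2: derive reach(e,e) via R1 from reach(e,c), edge(c,e)
round 2: derive reach(e,h) via R1 from reach(e,a), edge(a,h)
round 2: derive reach(e,i) via R1 from reach(e,a), edge(a,i)
round 2: derive reach(f,e) via R1 from reach(f,c), edge(c,e)
round 2: derive reach(h,a) via R1 from reach(h,e), edge(e,a)
round 2: derive reach(i,e) via R1 from reach(i,c), edge(c,e)
round 2: derive anc(a,a) via R2 from reach(a,a)
round 2: derive anc(a,h) via R2 from reach(a,h)
round 2: derive anc(a,i) via R2 from reach(a,i)
round 2: derive anc(c,e) via R2 from reach(c,e)
round 2: derive anc(e,a) via R2 from reach(e,a)
round 2: derive anc(e,c) via R2 from reach(e,c)
round 2: derive anc(f,c) via R2 from reach(f,c)
round 2: derive anc(f,f) via R2 from reach(f,f)
round 2: derive anc(h,b) via R2 from reach(h,b)
round 2: derive anc(h,c) via R2 from reach(h,c)
round 2: derive anc(h,e) via R2 from reach(h,e)
round 2: derive anc(i,b) via R2 from reach(i,b)
round 2: derive anc(i,c) via R2 from reach(i,c)
round 2: derive anc(i,h) via R2 from reach(i,h)
round 2: derive anc(a,b) via R4 from reach(a,h), edge(h,b)
round 2: derive anc(a,c) via R4 from reach(a,h), edge(h,c)
round 2: derive anc(a,e) via R4 from reach(a,h), edge(h,e)
round 2: derive anc(c,a) via R4 from reach(c,e), edge(e,a)
round 2: derive anc(c,c) via R4 from reach(c,e), edge(e,c)
round 2: derive anc(e,e) via R4 from reach(e,c), edge(c,e)
round 2: derive anc(e,h) via R4 from reach(e,a), edge(a,h)
round 2: derive anc(e,i) via R4 from reach(e,a), edge(a,i)
round 2: derive anc(f,e) via R4 from reach(f,c), edge(c,e)
round 2: derive anc(h,a) via R4 from reach(h,e), edge(e,a)
round 2: derive anc(i,e) via R4 from reach(i,c), edge(c,e)
round 3: derive reach(c,h) via R1 from reach(c,a), edge(a,h)
round 3: derive reach(c,i) via R1 from reach(c,a), edge(a,i)
round 3: derive reach(e,b) via R1 from reach(e,h), edge(h,b)
round 3: derive reach(f,a) via R1 from reach(f,e), edge(e,a)
round 3: derive reach(h,h) via R1 from reach(h,a), edge(a,h)
round 3: derive reach(h,i) via R1 from reach(h,a), edge(a,i)
round 3: derive reach(i,a) via R1 from reach(i,e), edge(e,a)
round 3: derive anc(c,b) via R3 from anc(c,a), reach(a,b)
round 3: derive anc(c,h) via R3 from anc(c,a), reach(a,h)
round 3: derive anc(c,i) via R3 from anc(c,a), reach(a,i)
round 3: derive anc(e,b) via R3 from anc(e,a), reach(a,b)
round 3: derive anc(f,a) via R3 from anc(f,c), reach(c,a)
round 3: derive anc(f,h) via R3 from anc(f,e), reach(e,h)
round 3: derive anc(f,i) via R3 from anc(f,e), reach(e,i)
round 3: derive anc(h,h) via R3 from anc(h,a), reach(a,h)
round 3: derive anc(h,i) via R3 from anc(h,a), reach(a,i)
round 3: derive anc(i,a) via R3 from anc(i,c), reach(c,a)
round 3: derive anc(i,i) via R3 from anc(i,e), reach(e,i)
round 4: derive reach(c,b) via R1 from reach(c,h), edge(h,b)
round 4: derive reach(f,h) via R1 from reach(f,a), edge(a,h)
round 4: derive reach(f,i) via R1 from reach(f,a), edge(a,i)
round 4: derive reach(i,i) via R1 from reach(i,a), edge(a,i)
round 4: derive anc(f,b) via R3 from anc(f,a), reach(a,b)
round 5: derive reach(f,b) via R1 from reach(f,h), edge(h,b)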